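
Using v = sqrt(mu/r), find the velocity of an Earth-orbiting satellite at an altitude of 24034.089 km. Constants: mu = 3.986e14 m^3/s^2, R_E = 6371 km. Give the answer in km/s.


r = R_E + alt = 6371.0 + 24034.089 = 30405.0890 km = 3.0405089e+07 m
v = sqrt(mu/r) = sqrt(3.986e14 / 3.0405089e+07) = 3620.7247 m/s = 3.6207 km/s

3.6207 km/s


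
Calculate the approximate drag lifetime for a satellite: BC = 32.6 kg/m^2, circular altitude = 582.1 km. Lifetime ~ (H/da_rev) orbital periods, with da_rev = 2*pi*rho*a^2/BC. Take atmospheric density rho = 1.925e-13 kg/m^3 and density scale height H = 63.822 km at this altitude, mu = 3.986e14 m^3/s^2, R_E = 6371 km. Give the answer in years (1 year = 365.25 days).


a = R_E + alt = 6953.1000 km = 6.9531e+06 m
da_rev = 2*pi*rho*a^2/BC = 2*pi*1.925e-13*(6.9531e+06)^2/32.6 = 1.793701 m per revolution
N = H/da_rev = 63822.0000 m / 1.793701 m = 35581.1890 revolutions
P = 2*pi*sqrt(a^3/mu) = 5770.0415 s
lifetime = N*P = 35581.1890 * 5770.0415 = 2.0530494e+08 s = 2376.2145 days
years = 2376.2145 / 365.25 = 6.5057 years

6.5057 years


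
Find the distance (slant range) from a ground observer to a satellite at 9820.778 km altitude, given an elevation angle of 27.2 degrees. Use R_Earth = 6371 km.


h = 9820.778 km, el = 27.2 deg
d = -R_E*sin(el) + sqrt((R_E*sin(el))^2 + 2*R_E*h + h^2)
d = -6371.0000*sin(0.4747296) + sqrt((6371.0000*0.4570979)^2 + 2*6371.0000*9820.778 + 9820.778^2)
d = 12255.7154 km

12255.7154 km


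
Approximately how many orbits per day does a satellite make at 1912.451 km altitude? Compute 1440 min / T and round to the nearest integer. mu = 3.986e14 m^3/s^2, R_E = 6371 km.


r = 8.283451e+06 m
T = 2*pi*sqrt(r^3/mu) = 7502.8831 s = 125.0481 min
revs/day = 1440 / 125.0481 = 11.5156
Rounded: 12 revolutions per day

12 revolutions per day


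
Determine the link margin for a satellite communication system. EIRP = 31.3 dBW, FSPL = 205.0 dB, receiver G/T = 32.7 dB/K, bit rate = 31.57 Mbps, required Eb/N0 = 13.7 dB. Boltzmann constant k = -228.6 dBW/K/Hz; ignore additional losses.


C/N0 = EIRP - FSPL + G/T - k = 31.3 - 205.0 + 32.7 - (-228.6)
C/N0 = 87.6000 dB-Hz
R_b = 31.57 Mbps = 3.157e+07 bps -> 10*log10(R_b) = 74.9927 dB-Hz
Eb/N0 = C/N0 - 10*log10(R_b) = 87.6000 - 74.9927 = 12.6073 dB
Margin = Eb/N0 - Eb/N0_req = 12.6073 - 13.7 = -1.0927 dB (negative margin: link does not close)

-1.0927 dB


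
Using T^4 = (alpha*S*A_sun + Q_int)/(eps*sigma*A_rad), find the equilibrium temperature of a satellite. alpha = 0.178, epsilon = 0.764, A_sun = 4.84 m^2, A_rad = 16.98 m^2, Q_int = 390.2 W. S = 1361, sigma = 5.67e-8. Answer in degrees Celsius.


Numerator = alpha*S*A_sun + Q_int = 0.178*1361*4.84 + 390.2 = 1562.7287 W
Denominator = eps*sigma*A_rad = 0.764*5.67e-8*16.98 = 7.3555322e-07 W/K^4
T^4 = 2.1245624e+09 K^4
T = 214.6927 K = -58.4573 C

-58.4573 degrees Celsius


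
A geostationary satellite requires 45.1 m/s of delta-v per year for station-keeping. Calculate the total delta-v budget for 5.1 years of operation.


dV = rate * years = 45.1 * 5.1
dV = 230.0100 m/s

230.0100 m/s


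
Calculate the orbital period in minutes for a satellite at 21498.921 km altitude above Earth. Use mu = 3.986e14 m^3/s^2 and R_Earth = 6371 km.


r = 27869.9210 km = 2.7869921e+07 m
T = 2*pi*sqrt(r^3/mu) = 2*pi*sqrt(2.1647473e+22 / 3.986e14)
T = 46303.6075 s = 771.7268 min

771.7268 minutes


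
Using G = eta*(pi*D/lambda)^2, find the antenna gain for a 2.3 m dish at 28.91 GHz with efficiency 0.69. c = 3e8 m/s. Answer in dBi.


lambda = c/f = 3e8 / 2.891e+10 = 0.01037703 m
G = eta*(pi*D/lambda)^2 = 0.69*(pi*2.3/0.01037703)^2
G = 334547.8029 (linear)
G = 10*log10(334547.8029) = 55.2446 dBi

55.2446 dBi


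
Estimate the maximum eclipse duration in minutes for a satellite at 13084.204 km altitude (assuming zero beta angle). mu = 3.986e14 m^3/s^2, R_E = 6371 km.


r = 19455.2040 km
T = 450.1048 min
Eclipse fraction = arcsin(R_E/r)/pi = arcsin(6371.0000/19455.2040)/pi
= arcsin(0.3274702)/pi = 0.1061961
Eclipse duration = 0.1061961 * 450.1048 = 47.7994 min

47.7994 minutes


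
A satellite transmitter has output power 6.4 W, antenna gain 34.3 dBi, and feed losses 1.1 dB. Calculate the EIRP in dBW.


Pt = 6.4 W = 8.0618 dBW
EIRP = Pt_dBW + Gt - losses = 8.0618 + 34.3 - 1.1 = 41.2618 dBW

41.2618 dBW


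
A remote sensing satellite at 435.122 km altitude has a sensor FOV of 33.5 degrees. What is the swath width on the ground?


FOV = 33.5 deg = 0.5846853 rad
swath = 2 * alt * tan(FOV/2) = 2 * 435.122 * tan(0.2923426)
swath = 2 * 435.122 * 0.3009658
swath = 261.9137 km

261.9137 km


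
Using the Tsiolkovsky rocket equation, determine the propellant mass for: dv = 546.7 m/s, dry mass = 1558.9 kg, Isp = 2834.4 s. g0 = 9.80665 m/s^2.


ve = Isp * g0 = 2834.4 * 9.80665 = 27795.968760 m/s
mass ratio = exp(dv/ve) = exp(546.7/27795.968760) = 1.01986302
m_prop = m_dry * (mr - 1) = 1558.9 * (1.01986302 - 1)
m_prop = 30.9645 kg

30.9645 kg


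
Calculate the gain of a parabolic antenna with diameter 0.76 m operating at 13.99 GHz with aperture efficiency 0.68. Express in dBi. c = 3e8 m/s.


lambda = c/f = 3e8 / 1.399e+10 = 0.02144389 m
G = eta*(pi*D/lambda)^2 = 0.68*(pi*0.76/0.02144389)^2
G = 8430.0231 (linear)
G = 10*log10(8430.0231) = 39.2583 dBi

39.2583 dBi


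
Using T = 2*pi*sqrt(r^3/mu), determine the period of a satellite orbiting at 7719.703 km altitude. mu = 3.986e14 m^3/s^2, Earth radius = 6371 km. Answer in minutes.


r = 14090.7030 km = 1.4090703e+07 m
T = 2*pi*sqrt(r^3/mu) = 2*pi*sqrt(2.7976796e+21 / 3.986e14)
T = 16646.0124 s = 277.4335 min

277.4335 minutes


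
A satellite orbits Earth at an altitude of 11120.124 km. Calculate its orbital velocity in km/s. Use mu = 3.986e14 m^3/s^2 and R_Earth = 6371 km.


r = R_E + alt = 6371.0 + 11120.124 = 17491.1240 km = 1.7491124e+07 m
v = sqrt(mu/r) = sqrt(3.986e14 / 1.7491124e+07) = 4773.7513 m/s = 4.7738 km/s

4.7738 km/s


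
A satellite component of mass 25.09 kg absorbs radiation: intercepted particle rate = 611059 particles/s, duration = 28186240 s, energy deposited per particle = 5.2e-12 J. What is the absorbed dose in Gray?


Total energy deposited = rate * time * E_per
  = 611059 * 28186240 * 5.2e-12 = 89.5620 J
Dose = E_total / mass = 89.5620 / 25.09
Dose = 3.5696 Gy

3.5696 Gy


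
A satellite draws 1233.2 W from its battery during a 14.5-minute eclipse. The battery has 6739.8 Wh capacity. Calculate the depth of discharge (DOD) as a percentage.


E_used = P * t / 60 = 1233.2 * 14.5 / 60 = 298.0233 Wh
DOD = E_used / E_total * 100 = 298.0233 / 6739.8 * 100
DOD = 4.4218 %

4.4218 %


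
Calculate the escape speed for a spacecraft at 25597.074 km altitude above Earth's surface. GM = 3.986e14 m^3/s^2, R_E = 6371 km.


r = 6371.0 + 25597.074 = 31968.0740 km = 3.1968074e+07 m
v_esc = sqrt(2*mu/r) = sqrt(2*3.986e14 / 3.1968074e+07)
v_esc = 4993.7340 m/s = 4.9937 km/s

4.9937 km/s


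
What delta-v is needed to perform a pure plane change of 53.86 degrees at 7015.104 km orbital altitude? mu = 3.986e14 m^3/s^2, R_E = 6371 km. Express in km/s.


r = 13386.1040 km = 1.3386104e+07 m
V = sqrt(mu/r) = 5456.8441 m/s
di = 53.86 deg = 0.9400343 rad
dV = 2*V*sin(di/2) = 2*5456.8441*sin(0.4700172)
dV = 4942.8268 m/s = 4.9428 km/s

4.9428 km/s


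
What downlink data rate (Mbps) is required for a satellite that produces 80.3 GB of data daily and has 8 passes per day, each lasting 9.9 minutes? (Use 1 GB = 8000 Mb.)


total contact time = 8 * 9.9 * 60 = 4752.0000 s
data = 80.3 GB = 642400.0000 Mb
rate = 642400.0000 / 4752.0000 = 135.1852 Mbps

135.1852 Mbps


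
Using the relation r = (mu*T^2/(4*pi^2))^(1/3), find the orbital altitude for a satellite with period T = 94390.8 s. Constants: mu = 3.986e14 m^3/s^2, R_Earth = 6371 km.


T = 94390.8 s
r = (mu*T^2/(4*pi^2))^(1/3) = (3.986e14 * 94390.8^2 / (4*pi^2))^(1/3)
r = 4.4806976e+07 m = 44806.9756 km
alt = r - R_E = 44806.9756 - 6371 = 38435.9756 km

38435.9756 km


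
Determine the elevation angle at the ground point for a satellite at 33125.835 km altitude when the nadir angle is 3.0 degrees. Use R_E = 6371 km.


r = R_E + alt = 39496.8350 km
Law of sines in the satellite / Earth-center / ground-point triangle:
  sin(nadir)/R_E = sin(90 + el)/r  =>  cos(el) = (r/R_E)*sin(nadir)
cos(el) = (39496.8350 / 6371.0000) * sin(3.0 deg) = 0.3244553
el = arccos(0.3244553) = 71.0674 deg
(Earth-central angle = 90 - nadir - el = 15.9326 deg)

71.0674 degrees


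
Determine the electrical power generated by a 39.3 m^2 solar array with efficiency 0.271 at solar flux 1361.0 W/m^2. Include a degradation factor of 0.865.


P = area * eta * S * degradation
P = 39.3 * 0.271 * 1361.0 * 0.865
P = 12538.2254 W

12538.2254 W


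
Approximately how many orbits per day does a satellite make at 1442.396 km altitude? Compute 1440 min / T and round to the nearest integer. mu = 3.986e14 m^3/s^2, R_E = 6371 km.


r = 7.813396e+06 m
T = 2*pi*sqrt(r^3/mu) = 6873.3898 s = 114.5565 min
revs/day = 1440 / 114.5565 = 12.5702
Rounded: 13 revolutions per day

13 revolutions per day


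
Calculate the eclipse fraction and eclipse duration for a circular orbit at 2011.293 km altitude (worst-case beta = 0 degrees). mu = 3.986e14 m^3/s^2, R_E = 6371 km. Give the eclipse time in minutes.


r = 8382.2930 km
T = 127.2929 min
Eclipse fraction = arcsin(R_E/r)/pi = arcsin(6371.0000/8382.2930)/pi
= arcsin(0.7600546)/pi = 0.2748278
Eclipse duration = 0.2748278 * 127.2929 = 34.9836 min

34.9836 minutes


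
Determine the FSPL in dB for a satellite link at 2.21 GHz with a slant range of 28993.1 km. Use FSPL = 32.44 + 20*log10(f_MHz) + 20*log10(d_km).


f = 2.21 GHz = 2210.0000 MHz
d = 28993.1 km
FSPL = 32.44 + 20*log10(2210.0000) + 20*log10(28993.1)
FSPL = 32.44 + 66.8878 + 89.2459
FSPL = 188.5737 dB

188.5737 dB


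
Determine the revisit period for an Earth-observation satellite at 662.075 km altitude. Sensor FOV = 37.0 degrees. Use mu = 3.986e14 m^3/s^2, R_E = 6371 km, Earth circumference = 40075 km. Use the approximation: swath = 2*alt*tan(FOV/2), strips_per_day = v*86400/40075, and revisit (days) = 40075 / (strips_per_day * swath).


swath = 2*662.075*tan(0.3228859) = 443.0544 km
v = sqrt(mu/r) = 7528.2845 m/s = 7.5283 km/s
strips/day = v*86400/40075 = 7.5283*86400/40075 = 16.2307
coverage/day = strips * swath = 16.2307 * 443.0544 = 7191.0661 km
revisit = 40075 / 7191.0661 = 5.5729 days

5.5729 days


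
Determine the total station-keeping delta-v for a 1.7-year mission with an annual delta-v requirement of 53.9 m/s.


dV = rate * years = 53.9 * 1.7
dV = 91.6300 m/s

91.6300 m/s


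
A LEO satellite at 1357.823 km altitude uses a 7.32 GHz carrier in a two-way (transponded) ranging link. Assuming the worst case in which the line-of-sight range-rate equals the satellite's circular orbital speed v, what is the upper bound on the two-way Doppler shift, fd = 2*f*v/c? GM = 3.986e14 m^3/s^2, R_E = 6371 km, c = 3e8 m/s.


r = 7.728823e+06 m
v = sqrt(mu/r) = 7181.4471 m/s (worst-case radial velocity)
f = 7.32 GHz = 7.32e+09 Hz
fd = 2*f*v/c = 2*7.32e+09*7181.4471/3.0e+08
fd = 350454.6190 Hz

350454.6190 Hz


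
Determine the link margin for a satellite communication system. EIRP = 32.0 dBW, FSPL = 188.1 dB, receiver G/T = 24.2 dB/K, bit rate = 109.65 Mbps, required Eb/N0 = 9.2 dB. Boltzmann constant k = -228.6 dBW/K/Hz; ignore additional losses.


C/N0 = EIRP - FSPL + G/T - k = 32.0 - 188.1 + 24.2 - (-228.6)
C/N0 = 96.7000 dB-Hz
R_b = 109.65 Mbps = 1.0965e+08 bps -> 10*log10(R_b) = 80.4001 dB-Hz
Eb/N0 = C/N0 - 10*log10(R_b) = 96.7000 - 80.4001 = 16.2999 dB
Margin = Eb/N0 - Eb/N0_req = 16.2999 - 9.2 = 7.0999 dB (link closes)

7.0999 dB


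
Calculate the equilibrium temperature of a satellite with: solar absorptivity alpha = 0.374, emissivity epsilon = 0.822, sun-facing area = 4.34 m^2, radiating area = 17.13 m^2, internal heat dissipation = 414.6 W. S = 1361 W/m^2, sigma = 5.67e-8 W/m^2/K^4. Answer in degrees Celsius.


Numerator = alpha*S*A_sun + Q_int = 0.374*1361*4.34 + 414.6 = 2623.7208 W
Denominator = eps*sigma*A_rad = 0.822*5.67e-8*17.13 = 7.9838476e-07 W/K^4
T^4 = 3.2862861e+09 K^4
T = 239.4288 K = -33.7212 C

-33.7212 degrees Celsius


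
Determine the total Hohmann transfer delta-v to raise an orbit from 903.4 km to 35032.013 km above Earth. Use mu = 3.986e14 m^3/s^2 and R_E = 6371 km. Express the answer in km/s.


r1 = 7274.4000 km = 7.2744e+06 m
r2 = 41403.0130 km = 4.1403013e+07 m
dv1 = sqrt(mu/r1)*(sqrt(2*r2/(r1+r2)) - 1) = 2252.3091 m/s
dv2 = sqrt(mu/r2)*(1 - sqrt(2*r1/(r1+r2))) = 1406.4926 m/s
total dv = |dv1| + |dv2| = 2252.3091 + 1406.4926 = 3658.8018 m/s = 3.6588 km/s

3.6588 km/s


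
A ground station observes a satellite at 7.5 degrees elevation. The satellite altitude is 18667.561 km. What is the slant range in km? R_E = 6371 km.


h = 18667.561 km, el = 7.5 deg
d = -R_E*sin(el) + sqrt((R_E*sin(el))^2 + 2*R_E*h + h^2)
d = -6371.0000*sin(0.1308997) + sqrt((6371.0000*0.1305262)^2 + 2*6371.0000*18667.561 + 18667.561^2)
d = 23397.1490 km

23397.1490 km


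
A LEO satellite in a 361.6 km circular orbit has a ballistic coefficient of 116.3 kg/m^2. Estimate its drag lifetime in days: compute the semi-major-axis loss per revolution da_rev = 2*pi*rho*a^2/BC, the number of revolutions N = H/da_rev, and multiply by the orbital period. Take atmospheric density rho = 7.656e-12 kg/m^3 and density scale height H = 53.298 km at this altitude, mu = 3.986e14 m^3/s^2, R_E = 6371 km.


a = R_E + alt = 6732.6000 km = 6.7326e+06 m
da_rev = 2*pi*rho*a^2/BC = 2*pi*7.656e-12*(6.7326e+06)^2/116.3 = 18.748551 m per revolution
N = H/da_rev = 53298.0000 m / 18.748551 m = 2842.7797 revolutions
P = 2*pi*sqrt(a^3/mu) = 5497.7557 s
lifetime = N*P = 2842.7797 * 5497.7557 = 1.5628909e+07 s = 180.8901 days

180.8901 days


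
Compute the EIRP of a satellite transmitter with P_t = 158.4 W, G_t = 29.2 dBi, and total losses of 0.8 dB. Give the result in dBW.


Pt = 158.4 W = 21.9976 dBW
EIRP = Pt_dBW + Gt - losses = 21.9976 + 29.2 - 0.8 = 50.3976 dBW

50.3976 dBW


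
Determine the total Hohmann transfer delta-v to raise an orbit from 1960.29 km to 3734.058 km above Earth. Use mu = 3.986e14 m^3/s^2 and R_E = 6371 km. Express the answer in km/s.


r1 = 8331.2900 km = 8.33129e+06 m
r2 = 10105.0580 km = 1.0105058e+07 m
dv1 = sqrt(mu/r1)*(sqrt(2*r2/(r1+r2)) - 1) = 325.0996 m/s
dv2 = sqrt(mu/r2)*(1 - sqrt(2*r1/(r1+r2))) = 309.7672 m/s
total dv = |dv1| + |dv2| = 325.0996 + 309.7672 = 634.8668 m/s = 0.6348668 km/s

0.6349 km/s


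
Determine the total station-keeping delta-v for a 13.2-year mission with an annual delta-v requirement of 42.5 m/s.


dV = rate * years = 42.5 * 13.2
dV = 561.0000 m/s

561.0000 m/s


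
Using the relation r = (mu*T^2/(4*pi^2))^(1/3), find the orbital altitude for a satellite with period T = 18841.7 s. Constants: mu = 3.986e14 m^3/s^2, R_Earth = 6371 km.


T = 18841.7 s
r = (mu*T^2/(4*pi^2))^(1/3) = (3.986e14 * 18841.7^2 / (4*pi^2))^(1/3)
r = 1.5304034e+07 m = 15304.0335 km
alt = r - R_E = 15304.0335 - 6371 = 8933.0335 km

8933.0335 km


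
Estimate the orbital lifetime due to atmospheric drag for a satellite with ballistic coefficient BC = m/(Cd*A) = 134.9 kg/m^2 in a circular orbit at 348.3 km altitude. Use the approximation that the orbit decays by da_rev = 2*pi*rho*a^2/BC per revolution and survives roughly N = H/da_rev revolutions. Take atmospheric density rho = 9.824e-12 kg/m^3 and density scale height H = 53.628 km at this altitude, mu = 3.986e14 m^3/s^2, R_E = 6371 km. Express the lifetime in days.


a = R_E + alt = 6719.3000 km = 6.7193e+06 m
da_rev = 2*pi*rho*a^2/BC = 2*pi*9.824e-12*(6.7193e+06)^2/134.9 = 20.658764 m per revolution
N = H/da_rev = 53628.0000 m / 20.658764 m = 2595.8959 revolutions
P = 2*pi*sqrt(a^3/mu) = 5481.4729 s
lifetime = N*P = 2595.8959 * 5481.4729 = 1.4229333e+07 s = 164.6914 days

164.6914 days


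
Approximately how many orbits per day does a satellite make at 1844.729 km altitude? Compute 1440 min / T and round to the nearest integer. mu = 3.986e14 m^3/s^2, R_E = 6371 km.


r = 8.215729e+06 m
T = 2*pi*sqrt(r^3/mu) = 7411.0609 s = 123.5177 min
revs/day = 1440 / 123.5177 = 11.6582
Rounded: 12 revolutions per day

12 revolutions per day


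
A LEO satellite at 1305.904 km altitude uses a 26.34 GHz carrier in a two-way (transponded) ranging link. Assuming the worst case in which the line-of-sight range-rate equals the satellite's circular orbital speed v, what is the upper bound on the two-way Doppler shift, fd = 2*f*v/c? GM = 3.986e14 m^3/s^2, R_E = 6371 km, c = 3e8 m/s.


r = 7.676904e+06 m
v = sqrt(mu/r) = 7205.6903 m/s (worst-case radial velocity)
f = 26.34 GHz = 2.634e+10 Hz
fd = 2*f*v/c = 2*2.634e+10*7205.6903/3.0e+08
fd = 1.2653192e+06 Hz

1.2653e+06 Hz


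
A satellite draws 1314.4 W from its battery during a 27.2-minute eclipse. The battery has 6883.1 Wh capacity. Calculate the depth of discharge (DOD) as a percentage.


E_used = P * t / 60 = 1314.4 * 27.2 / 60 = 595.8613 Wh
DOD = E_used / E_total * 100 = 595.8613 / 6883.1 * 100
DOD = 8.6569 %

8.6569 %


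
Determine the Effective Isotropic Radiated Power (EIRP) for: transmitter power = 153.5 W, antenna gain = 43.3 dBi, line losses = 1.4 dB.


Pt = 153.5 W = 21.8611 dBW
EIRP = Pt_dBW + Gt - losses = 21.8611 + 43.3 - 1.4 = 63.7611 dBW

63.7611 dBW


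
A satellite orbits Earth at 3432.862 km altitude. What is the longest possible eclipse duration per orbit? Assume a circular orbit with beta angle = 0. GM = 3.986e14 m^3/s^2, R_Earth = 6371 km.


r = 9803.8620 km
T = 161.0111 min
Eclipse fraction = arcsin(R_E/r)/pi = arcsin(6371.0000/9803.8620)/pi
= arcsin(0.6498459)/pi = 0.2251666
Eclipse duration = 0.2251666 * 161.0111 = 36.2543 min

36.2543 minutes


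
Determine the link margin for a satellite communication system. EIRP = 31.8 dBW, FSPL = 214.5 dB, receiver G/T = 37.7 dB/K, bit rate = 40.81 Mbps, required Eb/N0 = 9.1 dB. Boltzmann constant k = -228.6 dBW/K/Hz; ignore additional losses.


C/N0 = EIRP - FSPL + G/T - k = 31.8 - 214.5 + 37.7 - (-228.6)
C/N0 = 83.6000 dB-Hz
R_b = 40.81 Mbps = 4.081e+07 bps -> 10*log10(R_b) = 76.1077 dB-Hz
Eb/N0 = C/N0 - 10*log10(R_b) = 83.6000 - 76.1077 = 7.4923 dB
Margin = Eb/N0 - Eb/N0_req = 7.4923 - 9.1 = -1.6077 dB (negative margin: link does not close)

-1.6077 dB


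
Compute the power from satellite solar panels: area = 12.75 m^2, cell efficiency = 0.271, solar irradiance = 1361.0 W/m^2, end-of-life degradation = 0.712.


P = area * eta * S * degradation
P = 12.75 * 0.271 * 1361.0 * 0.712
P = 3348.2478 W

3348.2478 W


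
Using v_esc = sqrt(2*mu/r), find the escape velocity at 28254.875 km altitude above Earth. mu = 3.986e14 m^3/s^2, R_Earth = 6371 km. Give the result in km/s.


r = 6371.0 + 28254.875 = 34625.8750 km = 3.4625875e+07 m
v_esc = sqrt(2*mu/r) = sqrt(2*3.986e14 / 3.4625875e+07)
v_esc = 4798.2544 m/s = 4.7983 km/s

4.7983 km/s


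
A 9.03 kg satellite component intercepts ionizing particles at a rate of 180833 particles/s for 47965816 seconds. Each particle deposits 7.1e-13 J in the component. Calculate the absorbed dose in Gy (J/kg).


Total energy deposited = rate * time * E_per
  = 180833 * 47965816 * 7.1e-13 = 6.1584 J
Dose = E_total / mass = 6.1584 / 9.03
Dose = 0.6819933 Gy

0.6820 Gy


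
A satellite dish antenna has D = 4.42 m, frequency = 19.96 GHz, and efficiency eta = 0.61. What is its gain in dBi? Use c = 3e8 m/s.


lambda = c/f = 3e8 / 1.996e+10 = 0.01503006 m
G = eta*(pi*D/lambda)^2 = 0.61*(pi*4.42/0.01503006)^2
G = 520658.1652 (linear)
G = 10*log10(520658.1652) = 57.1655 dBi

57.1655 dBi


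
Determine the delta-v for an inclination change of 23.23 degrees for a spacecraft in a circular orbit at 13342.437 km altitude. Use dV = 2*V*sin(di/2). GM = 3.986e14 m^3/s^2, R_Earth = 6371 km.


r = 19713.4370 km = 1.9713437e+07 m
V = sqrt(mu/r) = 4496.6333 m/s
di = 23.23 deg = 0.40544 rad
dV = 2*V*sin(di/2) = 2*4496.6333*sin(0.20272)
dV = 1810.6536 m/s = 1.8107 km/s

1.8107 km/s


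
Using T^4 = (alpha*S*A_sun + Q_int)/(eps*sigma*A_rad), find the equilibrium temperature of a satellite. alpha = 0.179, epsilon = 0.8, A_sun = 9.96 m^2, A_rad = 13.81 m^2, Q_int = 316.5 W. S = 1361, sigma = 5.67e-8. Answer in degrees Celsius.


Numerator = alpha*S*A_sun + Q_int = 0.179*1361*9.96 + 316.5 = 2742.9452 W
Denominator = eps*sigma*A_rad = 0.8*5.67e-8*13.81 = 6.264216e-07 W/K^4
T^4 = 4.3787526e+09 K^4
T = 257.2395 K = -15.9105 C

-15.9105 degrees Celsius


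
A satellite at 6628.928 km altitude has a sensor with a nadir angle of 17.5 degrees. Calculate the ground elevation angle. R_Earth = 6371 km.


r = R_E + alt = 12999.9280 km
Law of sines in the satellite / Earth-center / ground-point triangle:
  sin(nadir)/R_E = sin(90 + el)/r  =>  cos(el) = (r/R_E)*sin(nadir)
cos(el) = (12999.9280 / 6371.0000) * sin(17.5 deg) = 0.6135856
el = arccos(0.6135856) = 52.1508 deg
(Earth-central angle = 90 - nadir - el = 20.3492 deg)

52.1508 degrees


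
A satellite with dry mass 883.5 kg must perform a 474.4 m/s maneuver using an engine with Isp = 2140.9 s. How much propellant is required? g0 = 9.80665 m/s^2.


ve = Isp * g0 = 2140.9 * 9.80665 = 20995.056985 m/s
mass ratio = exp(dv/ve) = exp(474.4/20995.056985) = 1.02285301
m_prop = m_dry * (mr - 1) = 883.5 * (1.02285301 - 1)
m_prop = 20.1906 kg

20.1906 kg


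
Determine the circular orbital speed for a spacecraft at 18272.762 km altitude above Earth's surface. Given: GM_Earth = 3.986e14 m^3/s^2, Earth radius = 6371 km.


r = R_E + alt = 6371.0 + 18272.762 = 24643.7620 km = 2.4643762e+07 m
v = sqrt(mu/r) = sqrt(3.986e14 / 2.4643762e+07) = 4021.7507 m/s = 4.0218 km/s

4.0218 km/s


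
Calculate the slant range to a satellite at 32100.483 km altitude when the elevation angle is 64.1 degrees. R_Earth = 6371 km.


h = 32100.483 km, el = 64.1 deg
d = -R_E*sin(el) + sqrt((R_E*sin(el))^2 + 2*R_E*h + h^2)
d = -6371.0000*sin(1.1188) + sqrt((6371.0000*0.8995578)^2 + 2*6371.0000*32100.483 + 32100.483^2)
d = 32639.6181 km

32639.6181 km


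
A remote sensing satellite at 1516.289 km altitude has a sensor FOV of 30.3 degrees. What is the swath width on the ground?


FOV = 30.3 deg = 0.5288348 rad
swath = 2 * alt * tan(FOV/2) = 2 * 1516.289 * tan(0.2644174)
swath = 2 * 1516.289 * 0.2707571
swath = 821.0921 km

821.0921 km


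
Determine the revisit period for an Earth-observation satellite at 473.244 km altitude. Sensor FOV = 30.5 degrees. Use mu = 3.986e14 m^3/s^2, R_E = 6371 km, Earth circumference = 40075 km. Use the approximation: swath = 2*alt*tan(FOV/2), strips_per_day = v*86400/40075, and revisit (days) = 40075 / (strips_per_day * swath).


swath = 2*473.244*tan(0.2661627) = 258.0422 km
v = sqrt(mu/r) = 7631.4297 m/s = 7.6314 km/s
strips/day = v*86400/40075 = 7.6314*86400/40075 = 16.4530
coverage/day = strips * swath = 16.4530 * 258.0422 = 4245.5790 km
revisit = 40075 / 4245.5790 = 9.4392 days

9.4392 days


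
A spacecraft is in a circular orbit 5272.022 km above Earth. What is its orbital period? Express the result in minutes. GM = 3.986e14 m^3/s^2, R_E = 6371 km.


r = 11643.0220 km = 1.1643022e+07 m
T = 2*pi*sqrt(r^3/mu) = 2*pi*sqrt(1.5783276e+21 / 3.986e14)
T = 12502.8724 s = 208.3812 min

208.3812 minutes


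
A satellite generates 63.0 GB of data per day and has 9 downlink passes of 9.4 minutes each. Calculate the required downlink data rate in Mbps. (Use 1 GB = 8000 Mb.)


total contact time = 9 * 9.4 * 60 = 5076.0000 s
data = 63.0 GB = 504000.0000 Mb
rate = 504000.0000 / 5076.0000 = 99.2908 Mbps

99.2908 Mbps


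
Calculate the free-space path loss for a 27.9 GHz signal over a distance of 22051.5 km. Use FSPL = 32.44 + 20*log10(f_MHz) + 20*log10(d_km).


f = 27.9 GHz = 27900.0000 MHz
d = 22051.5 km
FSPL = 32.44 + 20*log10(27900.0000) + 20*log10(22051.5)
FSPL = 32.44 + 88.9121 + 86.8688
FSPL = 208.2208 dB

208.2208 dB


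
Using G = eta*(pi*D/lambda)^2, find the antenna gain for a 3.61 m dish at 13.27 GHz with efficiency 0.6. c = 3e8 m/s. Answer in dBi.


lambda = c/f = 3e8 / 1.327e+10 = 0.02260739 m
G = eta*(pi*D/lambda)^2 = 0.6*(pi*3.61/0.02260739)^2
G = 150995.7543 (linear)
G = 10*log10(150995.7543) = 51.7896 dBi

51.7896 dBi


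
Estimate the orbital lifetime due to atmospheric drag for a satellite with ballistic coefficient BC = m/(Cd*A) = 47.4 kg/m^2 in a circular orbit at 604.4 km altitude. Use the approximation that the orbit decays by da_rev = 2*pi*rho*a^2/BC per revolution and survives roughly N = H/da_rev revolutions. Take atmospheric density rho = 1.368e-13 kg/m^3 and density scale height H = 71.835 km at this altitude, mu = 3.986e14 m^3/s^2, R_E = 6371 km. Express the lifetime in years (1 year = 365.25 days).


a = R_E + alt = 6975.4000 km = 6.9754e+06 m
da_rev = 2*pi*rho*a^2/BC = 2*pi*1.368e-13*(6.9754e+06)^2/47.4 = 0.88231946 m per revolution
N = H/da_rev = 71835.0000 m / 0.88231946 m = 81416.0893 revolutions
P = 2*pi*sqrt(a^3/mu) = 5797.8223 s
lifetime = N*P = 81416.0893 * 5797.8223 = 4.7203601e+08 s = 5463.3798 days
years = 5463.3798 / 365.25 = 14.9579 years

14.9579 years


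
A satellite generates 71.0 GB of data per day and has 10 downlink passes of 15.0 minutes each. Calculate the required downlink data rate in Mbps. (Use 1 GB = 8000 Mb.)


total contact time = 10 * 15.0 * 60 = 9000.0000 s
data = 71.0 GB = 568000.0000 Mb
rate = 568000.0000 / 9000.0000 = 63.1111 Mbps

63.1111 Mbps


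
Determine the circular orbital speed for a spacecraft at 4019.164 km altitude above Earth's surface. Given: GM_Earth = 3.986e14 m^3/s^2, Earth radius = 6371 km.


r = R_E + alt = 6371.0 + 4019.164 = 10390.1640 km = 1.0390164e+07 m
v = sqrt(mu/r) = sqrt(3.986e14 / 1.0390164e+07) = 6193.8038 m/s = 6.1938 km/s

6.1938 km/s


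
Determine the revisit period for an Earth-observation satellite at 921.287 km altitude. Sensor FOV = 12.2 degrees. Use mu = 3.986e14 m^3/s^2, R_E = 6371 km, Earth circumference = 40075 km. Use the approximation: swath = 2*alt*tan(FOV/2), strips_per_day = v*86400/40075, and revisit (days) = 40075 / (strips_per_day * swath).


swath = 2*921.287*tan(0.1064651) = 196.9144 km
v = sqrt(mu/r) = 7393.2735 m/s = 7.3933 km/s
strips/day = v*86400/40075 = 7.3933*86400/40075 = 15.9396
coverage/day = strips * swath = 15.9396 * 196.9144 = 3138.7329 km
revisit = 40075 / 3138.7329 = 12.7679 days

12.7679 days


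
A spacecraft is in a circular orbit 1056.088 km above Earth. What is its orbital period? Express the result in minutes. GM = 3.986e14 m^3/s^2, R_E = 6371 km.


r = 7427.0880 km = 7.427088e+06 m
T = 2*pi*sqrt(r^3/mu) = 2*pi*sqrt(4.0969033e+20 / 3.986e14)
T = 6369.9948 s = 106.1666 min

106.1666 minutes


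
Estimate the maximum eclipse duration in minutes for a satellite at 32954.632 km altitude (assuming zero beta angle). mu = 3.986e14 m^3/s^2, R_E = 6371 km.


r = 39325.6320 km
T = 1293.5212 min
Eclipse fraction = arcsin(R_E/r)/pi = arcsin(6371.0000/39325.6320)/pi
= arcsin(0.1620063)/pi = 0.05179649
Eclipse duration = 0.05179649 * 1293.5212 = 66.9999 min

66.9999 minutes


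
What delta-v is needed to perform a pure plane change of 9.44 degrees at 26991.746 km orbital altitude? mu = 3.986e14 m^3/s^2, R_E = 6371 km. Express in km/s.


r = 33362.7460 km = 3.3362746e+07 m
V = sqrt(mu/r) = 3456.5095 m/s
di = 9.44 deg = 0.1647591 rad
dV = 2*V*sin(di/2) = 2*3456.5095*sin(0.08237954)
dV = 568.8474 m/s = 0.5688474 km/s

0.5688 km/s


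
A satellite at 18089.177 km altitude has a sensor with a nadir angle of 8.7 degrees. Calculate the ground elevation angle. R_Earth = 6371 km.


r = R_E + alt = 24460.1770 km
Law of sines in the satellite / Earth-center / ground-point triangle:
  sin(nadir)/R_E = sin(90 + el)/r  =>  cos(el) = (r/R_E)*sin(nadir)
cos(el) = (24460.1770 / 6371.0000) * sin(8.7 deg) = 0.5807356
el = arccos(0.5807356) = 54.4977 deg
(Earth-central angle = 90 - nadir - el = 26.8023 deg)

54.4977 degrees


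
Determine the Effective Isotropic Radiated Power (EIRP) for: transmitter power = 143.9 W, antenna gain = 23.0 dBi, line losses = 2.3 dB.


Pt = 143.9 W = 21.5806 dBW
EIRP = Pt_dBW + Gt - losses = 21.5806 + 23.0 - 2.3 = 42.2806 dBW

42.2806 dBW


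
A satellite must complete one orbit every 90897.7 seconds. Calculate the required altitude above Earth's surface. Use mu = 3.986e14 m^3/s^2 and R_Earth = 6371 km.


T = 90897.7 s
r = (mu*T^2/(4*pi^2))^(1/3) = (3.986e14 * 90897.7^2 / (4*pi^2))^(1/3)
r = 4.3694601e+07 m = 43694.6014 km
alt = r - R_E = 43694.6014 - 6371 = 37323.6014 km

37323.6014 km


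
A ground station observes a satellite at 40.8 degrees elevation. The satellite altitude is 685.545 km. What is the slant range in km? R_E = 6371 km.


h = 685.545 km, el = 40.8 deg
d = -R_E*sin(el) + sqrt((R_E*sin(el))^2 + 2*R_E*h + h^2)
d = -6371.0000*sin(0.7120943) + sqrt((6371.0000*0.6534206)^2 + 2*6371.0000*685.545 + 685.545^2)
d = 988.2978 km

988.2978 km


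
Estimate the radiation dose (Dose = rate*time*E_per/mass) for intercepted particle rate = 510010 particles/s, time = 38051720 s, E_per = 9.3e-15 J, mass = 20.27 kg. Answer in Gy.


Total energy deposited = rate * time * E_per
  = 510010 * 38051720 * 9.3e-15 = 0.1804828 J
Dose = E_total / mass = 0.1804828 / 20.27
Dose = 0.008903939 Gy

0.0089 Gy


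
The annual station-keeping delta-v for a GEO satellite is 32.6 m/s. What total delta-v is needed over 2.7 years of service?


dV = rate * years = 32.6 * 2.7
dV = 88.0200 m/s

88.0200 m/s


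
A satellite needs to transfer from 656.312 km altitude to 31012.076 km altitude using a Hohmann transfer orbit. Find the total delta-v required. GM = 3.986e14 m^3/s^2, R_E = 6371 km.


r1 = 7027.3120 km = 7.027312e+06 m
r2 = 37383.0760 km = 3.7383076e+07 m
dv1 = sqrt(mu/r1)*(sqrt(2*r2/(r1+r2)) - 1) = 2240.6473 m/s
dv2 = sqrt(mu/r2)*(1 - sqrt(2*r1/(r1+r2))) = 1428.4057 m/s
total dv = |dv1| + |dv2| = 2240.6473 + 1428.4057 = 3669.0530 m/s = 3.6691 km/s

3.6691 km/s


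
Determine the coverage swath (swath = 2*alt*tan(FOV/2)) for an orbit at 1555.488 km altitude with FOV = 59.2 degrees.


FOV = 59.2 deg = 1.0332 rad
swath = 2 * alt * tan(FOV/2) = 2 * 1555.488 * tan(0.5166175)
swath = 2 * 1555.488 * 0.5680791
swath = 1767.2803 km

1767.2803 km


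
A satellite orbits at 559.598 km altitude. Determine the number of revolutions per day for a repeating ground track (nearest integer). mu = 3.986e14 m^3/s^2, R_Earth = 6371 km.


r = 6.930598e+06 m
T = 2*pi*sqrt(r^3/mu) = 5742.0542 s = 95.7009 min
revs/day = 1440 / 95.7009 = 15.0469
Rounded: 15 revolutions per day

15 revolutions per day


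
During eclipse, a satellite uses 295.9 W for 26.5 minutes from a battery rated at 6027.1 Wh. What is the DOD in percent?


E_used = P * t / 60 = 295.9 * 26.5 / 60 = 130.6892 Wh
DOD = E_used / E_total * 100 = 130.6892 / 6027.1 * 100
DOD = 2.1684 %

2.1684 %


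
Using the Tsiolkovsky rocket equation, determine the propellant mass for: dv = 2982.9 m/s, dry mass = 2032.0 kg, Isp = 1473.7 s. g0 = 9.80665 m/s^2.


ve = Isp * g0 = 1473.7 * 9.80665 = 14452.060105 m/s
mass ratio = exp(dv/ve) = exp(2982.9/14452.060105) = 1.22924436
m_prop = m_dry * (mr - 1) = 2032.0 * (1.22924436 - 1)
m_prop = 465.8245 kg

465.8245 kg


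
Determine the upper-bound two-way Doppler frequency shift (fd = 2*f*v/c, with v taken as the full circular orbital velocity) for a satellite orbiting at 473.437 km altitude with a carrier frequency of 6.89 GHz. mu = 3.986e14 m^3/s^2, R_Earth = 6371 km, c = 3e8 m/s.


r = 6.844437e+06 m
v = sqrt(mu/r) = 7631.3221 m/s (worst-case radial velocity)
f = 6.89 GHz = 6.89e+09 Hz
fd = 2*f*v/c = 2*6.89e+09*7631.3221/3.0e+08
fd = 350532.0598 Hz

350532.0598 Hz


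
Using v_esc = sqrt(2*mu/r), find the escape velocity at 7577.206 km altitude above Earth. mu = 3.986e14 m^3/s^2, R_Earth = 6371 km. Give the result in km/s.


r = 6371.0 + 7577.206 = 13948.2060 km = 1.3948206e+07 m
v_esc = sqrt(2*mu/r) = sqrt(2*3.986e14 / 1.3948206e+07)
v_esc = 7560.0465 m/s = 7.5600 km/s

7.5600 km/s


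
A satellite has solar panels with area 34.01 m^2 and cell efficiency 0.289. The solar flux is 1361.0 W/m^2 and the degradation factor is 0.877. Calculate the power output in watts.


P = area * eta * S * degradation
P = 34.01 * 0.289 * 1361.0 * 0.877
P = 11731.7336 W

11731.7336 W


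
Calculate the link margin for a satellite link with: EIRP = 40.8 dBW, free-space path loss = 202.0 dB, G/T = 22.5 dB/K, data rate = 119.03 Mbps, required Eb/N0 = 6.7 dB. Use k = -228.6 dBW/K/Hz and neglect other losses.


C/N0 = EIRP - FSPL + G/T - k = 40.8 - 202.0 + 22.5 - (-228.6)
C/N0 = 89.9000 dB-Hz
R_b = 119.03 Mbps = 1.1903e+08 bps -> 10*log10(R_b) = 80.7566 dB-Hz
Eb/N0 = C/N0 - 10*log10(R_b) = 89.9000 - 80.7566 = 9.1434 dB
Margin = Eb/N0 - Eb/N0_req = 9.1434 - 6.7 = 2.4434 dB (link closes)

2.4434 dB


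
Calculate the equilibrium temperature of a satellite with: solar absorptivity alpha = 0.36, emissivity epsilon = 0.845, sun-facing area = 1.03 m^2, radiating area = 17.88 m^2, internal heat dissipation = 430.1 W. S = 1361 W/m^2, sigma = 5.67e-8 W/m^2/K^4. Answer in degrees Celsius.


Numerator = alpha*S*A_sun + Q_int = 0.36*1361*1.03 + 430.1 = 934.7588 W
Denominator = eps*sigma*A_rad = 0.845*5.67e-8*17.88 = 8.5665762e-07 W/K^4
T^4 = 1.0911697e+09 K^4
T = 181.7494 K = -91.4006 C

-91.4006 degrees Celsius


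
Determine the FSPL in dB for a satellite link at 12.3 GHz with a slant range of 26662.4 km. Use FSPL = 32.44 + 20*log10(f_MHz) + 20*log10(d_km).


f = 12.3 GHz = 12300.0000 MHz
d = 26662.4 km
FSPL = 32.44 + 20*log10(12300.0000) + 20*log10(26662.4)
FSPL = 32.44 + 81.7981 + 88.5180
FSPL = 202.7561 dB

202.7561 dB


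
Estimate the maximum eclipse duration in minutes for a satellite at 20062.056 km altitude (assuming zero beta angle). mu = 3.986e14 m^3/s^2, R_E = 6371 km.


r = 26433.0560 km
T = 712.8219 min
Eclipse fraction = arcsin(R_E/r)/pi = arcsin(6371.0000/26433.0560)/pi
= arcsin(0.241024)/pi = 0.07748324
Eclipse duration = 0.07748324 * 712.8219 = 55.2318 min

55.2318 minutes


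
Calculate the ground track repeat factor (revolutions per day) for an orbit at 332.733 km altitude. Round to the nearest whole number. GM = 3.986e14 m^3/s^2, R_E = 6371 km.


r = 6.703733e+06 m
T = 2*pi*sqrt(r^3/mu) = 5462.4350 s = 91.0406 min
revs/day = 1440 / 91.0406 = 15.8171
Rounded: 16 revolutions per day

16 revolutions per day


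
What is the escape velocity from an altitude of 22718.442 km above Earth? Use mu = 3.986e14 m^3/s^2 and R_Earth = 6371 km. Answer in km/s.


r = 6371.0 + 22718.442 = 29089.4420 km = 2.9089442e+07 m
v_esc = sqrt(2*mu/r) = sqrt(2*3.986e14 / 2.9089442e+07)
v_esc = 5234.9911 m/s = 5.2350 km/s

5.2350 km/s


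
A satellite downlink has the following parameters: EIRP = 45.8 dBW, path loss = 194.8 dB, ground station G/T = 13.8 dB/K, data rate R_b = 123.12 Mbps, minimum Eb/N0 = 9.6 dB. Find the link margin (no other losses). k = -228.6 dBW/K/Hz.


C/N0 = EIRP - FSPL + G/T - k = 45.8 - 194.8 + 13.8 - (-228.6)
C/N0 = 93.4000 dB-Hz
R_b = 123.12 Mbps = 1.2312e+08 bps -> 10*log10(R_b) = 80.9033 dB-Hz
Eb/N0 = C/N0 - 10*log10(R_b) = 93.4000 - 80.9033 = 12.4967 dB
Margin = Eb/N0 - Eb/N0_req = 12.4967 - 9.6 = 2.8967 dB (link closes)

2.8967 dB


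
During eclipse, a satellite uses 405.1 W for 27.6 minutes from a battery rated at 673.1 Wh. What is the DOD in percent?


E_used = P * t / 60 = 405.1 * 27.6 / 60 = 186.3460 Wh
DOD = E_used / E_total * 100 = 186.3460 / 673.1 * 100
DOD = 27.6847 %

27.6847 %


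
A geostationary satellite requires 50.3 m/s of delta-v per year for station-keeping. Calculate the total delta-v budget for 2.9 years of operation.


dV = rate * years = 50.3 * 2.9
dV = 145.8700 m/s

145.8700 m/s


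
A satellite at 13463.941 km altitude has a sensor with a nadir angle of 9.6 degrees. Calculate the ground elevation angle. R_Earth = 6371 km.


r = R_E + alt = 19834.9410 km
Law of sines in the satellite / Earth-center / ground-point triangle:
  sin(nadir)/R_E = sin(90 + el)/r  =>  cos(el) = (r/R_E)*sin(nadir)
cos(el) = (19834.9410 / 6371.0000) * sin(9.6 deg) = 0.5192039
el = arccos(0.5192039) = 58.7211 deg
(Earth-central angle = 90 - nadir - el = 21.6789 deg)

58.7211 degrees


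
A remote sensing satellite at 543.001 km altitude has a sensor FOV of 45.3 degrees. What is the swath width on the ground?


FOV = 45.3 deg = 0.7906342 rad
swath = 2 * alt * tan(FOV/2) = 2 * 543.001 * tan(0.3953171)
swath = 2 * 543.001 * 0.4172841
swath = 453.1713 km

453.1713 km


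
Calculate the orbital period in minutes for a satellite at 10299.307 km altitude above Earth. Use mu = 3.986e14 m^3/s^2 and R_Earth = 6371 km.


r = 16670.3070 km = 1.6670307e+07 m
T = 2*pi*sqrt(r^3/mu) = 2*pi*sqrt(4.6326639e+21 / 3.986e14)
T = 21420.3527 s = 357.0059 min

357.0059 minutes


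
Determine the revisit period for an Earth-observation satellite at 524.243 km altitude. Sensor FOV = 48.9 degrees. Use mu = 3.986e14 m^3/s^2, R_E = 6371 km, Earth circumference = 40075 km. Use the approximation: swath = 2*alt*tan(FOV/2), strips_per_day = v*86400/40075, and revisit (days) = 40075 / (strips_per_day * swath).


swath = 2*524.243*tan(0.426733) = 476.7180 km
v = sqrt(mu/r) = 7603.1553 m/s = 7.6032 km/s
strips/day = v*86400/40075 = 7.6032*86400/40075 = 16.3921
coverage/day = strips * swath = 16.3921 * 476.7180 = 7814.4002 km
revisit = 40075 / 7814.4002 = 5.1284 days

5.1284 days


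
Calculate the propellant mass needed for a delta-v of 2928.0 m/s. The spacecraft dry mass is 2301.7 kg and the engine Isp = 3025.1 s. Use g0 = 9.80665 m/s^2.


ve = Isp * g0 = 3025.1 * 9.80665 = 29666.096915 m/s
mass ratio = exp(dv/ve) = exp(2928.0/29666.096915) = 1.10373350
m_prop = m_dry * (mr - 1) = 2301.7 * (1.10373350 - 1)
m_prop = 238.7634 kg

238.7634 kg


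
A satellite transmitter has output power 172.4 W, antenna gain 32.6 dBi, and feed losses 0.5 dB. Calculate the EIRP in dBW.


Pt = 172.4 W = 22.3654 dBW
EIRP = Pt_dBW + Gt - losses = 22.3654 + 32.6 - 0.5 = 54.4654 dBW

54.4654 dBW


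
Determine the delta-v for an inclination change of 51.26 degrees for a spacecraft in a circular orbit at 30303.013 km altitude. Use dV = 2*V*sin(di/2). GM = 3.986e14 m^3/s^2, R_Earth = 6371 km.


r = 36674.0130 km = 3.6674013e+07 m
V = sqrt(mu/r) = 3296.7759 m/s
di = 51.26 deg = 0.8946558 rad
dV = 2*V*sin(di/2) = 2*3296.7759*sin(0.4473279)
dV = 2852.0929 m/s = 2.8521 km/s

2.8521 km/s


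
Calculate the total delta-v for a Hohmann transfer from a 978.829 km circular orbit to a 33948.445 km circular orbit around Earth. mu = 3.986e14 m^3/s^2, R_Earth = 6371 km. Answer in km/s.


r1 = 7349.8290 km = 7.349829e+06 m
r2 = 40319.4450 km = 4.0319445e+07 m
dv1 = sqrt(mu/r1)*(sqrt(2*r2/(r1+r2)) - 1) = 2213.9053 m/s
dv2 = sqrt(mu/r2)*(1 - sqrt(2*r1/(r1+r2))) = 1398.2028 m/s
total dv = |dv1| + |dv2| = 2213.9053 + 1398.2028 = 3612.1081 m/s = 3.6121 km/s

3.6121 km/s


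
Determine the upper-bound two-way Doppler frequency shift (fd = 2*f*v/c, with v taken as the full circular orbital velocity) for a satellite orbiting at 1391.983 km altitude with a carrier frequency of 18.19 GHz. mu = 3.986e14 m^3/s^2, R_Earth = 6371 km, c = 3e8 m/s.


r = 7.762983e+06 m
v = sqrt(mu/r) = 7165.6292 m/s (worst-case radial velocity)
f = 18.19 GHz = 1.819e+10 Hz
fd = 2*f*v/c = 2*1.819e+10*7165.6292/3.0e+08
fd = 868951.9650 Hz

868951.9650 Hz


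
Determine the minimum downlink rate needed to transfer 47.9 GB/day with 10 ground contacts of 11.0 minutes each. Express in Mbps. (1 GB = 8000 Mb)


total contact time = 10 * 11.0 * 60 = 6600.0000 s
data = 47.9 GB = 383200.0000 Mb
rate = 383200.0000 / 6600.0000 = 58.0606 Mbps

58.0606 Mbps


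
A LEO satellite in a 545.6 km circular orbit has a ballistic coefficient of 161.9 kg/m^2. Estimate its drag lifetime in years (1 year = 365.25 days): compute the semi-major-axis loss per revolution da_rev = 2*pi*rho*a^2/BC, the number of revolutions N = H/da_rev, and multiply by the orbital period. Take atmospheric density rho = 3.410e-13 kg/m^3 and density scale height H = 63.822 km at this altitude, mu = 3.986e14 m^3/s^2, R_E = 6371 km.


a = R_E + alt = 6916.6000 km = 6.9166e+06 m
da_rev = 2*pi*rho*a^2/BC = 2*pi*3.410e-13*(6.9166e+06)^2/161.9 = 0.633100591 m per revolution
N = H/da_rev = 63822.0000 m / 0.633100591 m = 100808.6248 revolutions
P = 2*pi*sqrt(a^3/mu) = 5724.6668 s
lifetime = N*P = 100808.6248 * 5724.6668 = 5.7709578e+08 s = 6679.3494 days
years = 6679.3494 / 365.25 = 18.2871 years

18.2871 years
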